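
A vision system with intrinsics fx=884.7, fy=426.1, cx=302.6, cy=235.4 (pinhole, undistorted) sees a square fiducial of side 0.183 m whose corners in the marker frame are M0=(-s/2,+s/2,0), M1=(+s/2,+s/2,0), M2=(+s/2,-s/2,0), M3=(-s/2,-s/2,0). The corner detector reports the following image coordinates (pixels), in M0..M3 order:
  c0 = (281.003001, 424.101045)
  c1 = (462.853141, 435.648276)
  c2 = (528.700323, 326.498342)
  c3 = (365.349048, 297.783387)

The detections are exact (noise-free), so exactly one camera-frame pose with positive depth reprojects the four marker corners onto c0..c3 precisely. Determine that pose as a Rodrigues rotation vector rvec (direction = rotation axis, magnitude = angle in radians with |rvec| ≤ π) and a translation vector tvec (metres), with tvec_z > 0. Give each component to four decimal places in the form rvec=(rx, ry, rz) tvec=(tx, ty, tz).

rvec=(-0.0450, -0.6030, 0.3605) tvec=(0.0845, 0.2077, 0.6547)

Intrinsics K: fx=884.7, fy=426.1, cx=302.6, cy=235.4
Marker side s = 0.183 m; corners in marker frame (Z=0):
  M0 = (-0.0915, +0.0915, 0)
  M1 = (+0.0915, +0.0915, 0)
  M2 = (+0.0915, -0.0915, 0)
  M3 = (-0.0915, -0.0915, 0)
Detected image corners:
  c0 = (281.003001, 424.101045) px
  c1 = (462.853141, 435.648276) px
  c2 = (528.700323, 326.498342) px
  c3 = (365.349048, 297.783387) px
Planar DLT: solve 8×8 A·h = b for H (H[2,2]=1):
  H  [+1283.99749 -497.58389 +416.83299]
  H  [+420.69788 +557.24677 +370.57857]
  H  [+0.83485 -0.22243 +1.00000]
B = K⁻¹H; ‖b₁‖=1.527358, ‖b₂‖=1.527358; λ = 2/(‖b₁‖+‖b₂‖) = 0.654725, sign → tz>0 ⇒ λ=+0.654725
r₁ = λ·B[:,0] = (+0.76327,+0.34445,+0.54660); r₂ = λ·B[:,1] = (-0.31843,+0.93669,-0.14563)
r₃ = r₁×r₂ = (-0.56216,-0.06290,+0.82463); SVD([r₁ r₂ r₃]) → R = UVᵀ:
  R  [+0.76327 -0.31843 -0.56216]
  R  [+0.34445 +0.93669 -0.06290]
  R  [+0.54660 -0.14563 +0.82463]
t = (+0.08454, +0.20771, +0.65473) m
tr R = 2.524596; θ = arccos((tr R − 1)/2) = 0.703940 rad = 40.333°
axis k = ((R−Rᵀ)₃₂, (R−Rᵀ)₁₃, (R−Rᵀ)₂₁) / (2 sinθ) = (-0.063916, -0.856548, +0.512094)
rvec = θ·k = (-0.044993, -0.602958, +0.360483)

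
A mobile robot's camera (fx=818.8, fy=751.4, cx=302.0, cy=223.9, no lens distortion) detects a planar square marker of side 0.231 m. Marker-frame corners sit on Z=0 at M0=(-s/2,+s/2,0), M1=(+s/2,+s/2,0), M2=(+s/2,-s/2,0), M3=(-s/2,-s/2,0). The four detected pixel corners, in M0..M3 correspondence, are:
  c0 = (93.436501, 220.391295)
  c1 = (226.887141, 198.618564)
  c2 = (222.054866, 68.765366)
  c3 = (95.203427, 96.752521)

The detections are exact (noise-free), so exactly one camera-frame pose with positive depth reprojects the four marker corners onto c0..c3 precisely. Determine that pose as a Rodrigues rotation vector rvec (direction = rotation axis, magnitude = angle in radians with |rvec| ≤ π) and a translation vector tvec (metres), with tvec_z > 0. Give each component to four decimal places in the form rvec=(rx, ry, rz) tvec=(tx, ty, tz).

Intrinsics K: fx=818.8, fy=751.4, cx=302.0, cy=223.9
Marker side s = 0.231 m; corners in marker frame (Z=0):
  M0 = (-0.1155, +0.1155, 0)
  M1 = (+0.1155, +0.1155, 0)
  M2 = (+0.1155, -0.1155, 0)
  M3 = (-0.1155, -0.1155, 0)
Detected image corners:
  c0 = (93.436501, 220.391295) px
  c1 = (226.887141, 198.618564) px
  c2 = (222.054866, 68.765366) px
  c3 = (95.203427, 96.752521) px
Planar DLT: solve 8×8 A·h = b for H (H[2,2]=1):
  H  [+522.46098 -28.29423 +157.46155]
  H  [-145.26908 +516.65078 +144.91329]
  H  [-0.25475 -0.21650 +1.00000]
B = K⁻¹H; ‖b₁‖=0.783946, ‖b₂‖=0.783946; λ = 2/(‖b₁‖+‖b₂‖) = 1.275598, sign → tz>0 ⇒ λ=+1.275598
r₁ = λ·B[:,0] = (+0.93379,-0.14978,-0.32496); r₂ = λ·B[:,1] = (+0.05778,+0.95937,-0.27617)
r₃ = r₁×r₂ = (+0.35312,+0.23910,+0.90451); SVD([r₁ r₂ r₃]) → R = UVᵀ:
  R  [+0.93379 +0.05778 +0.35312]
  R  [-0.14978 +0.95937 +0.23910]
  R  [-0.32496 -0.27617 +0.90451]
t = (-0.22517, -0.13409, +1.27560) m
tr R = 2.797670; θ = arccos((tr R − 1)/2) = 0.453692 rad = 25.995°
axis k = ((R−Rᵀ)₃₂, (R−Rᵀ)₁₃, (R−Rᵀ)₂₁) / (2 sinθ) = (-0.587822, +0.773561, -0.236787)
rvec = θ·k = (-0.266690, +0.350958, -0.107428)

rvec=(-0.2667, 0.3510, -0.1074) tvec=(-0.2252, -0.1341, 1.2756)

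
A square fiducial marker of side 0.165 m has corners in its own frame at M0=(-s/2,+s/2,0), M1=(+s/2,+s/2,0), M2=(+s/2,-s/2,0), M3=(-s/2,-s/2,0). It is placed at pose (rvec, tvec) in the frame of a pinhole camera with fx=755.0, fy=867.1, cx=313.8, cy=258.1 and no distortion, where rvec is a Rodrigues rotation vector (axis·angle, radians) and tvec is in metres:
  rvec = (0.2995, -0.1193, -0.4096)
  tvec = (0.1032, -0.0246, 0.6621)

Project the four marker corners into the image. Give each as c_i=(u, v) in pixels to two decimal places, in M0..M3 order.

Intrinsics K: fx=755.0, fy=867.1, cx=313.8, cy=258.1
Marker side s = 0.165 m; corners in marker frame (Z=0):
  M0 = (-0.0825, +0.0825, 0)
  M1 = (+0.0825, +0.0825, 0)
  M2 = (+0.0825, -0.0825, 0)
  M3 = (-0.0825, -0.0825, 0)
rvec = (0.2995, -0.1193, -0.4096), |rvec| = θ = 0.52125 rad = 29.866°
Rodrigues: sinθ=0.49797, 1−cosθ=0.13280; R = I + sinθ·[k]× + (1−cosθ)·[k]×²:
    [+0.91104 +0.37384 -0.17393]
    [-0.40877 +0.87415 -0.26224]
    [+0.05401 +0.31000 +0.94920]
t = (0.1032, -0.0246, 0.6621) m
M0: Pc = R·M0+t = (+0.05888, +0.08124, +0.68322); u = 755.0·(+0.05888)/0.68322 + 313.8 = 378.8670, v = 867.1·(+0.08124)/0.68322 + 258.1 = 361.2058
M1: Pc = R·M1+t = (+0.20920, +0.01379, +0.69213); u = 755.0·(+0.20920)/0.69213 + 313.8 = 542.0050, v = 867.1·(+0.01379)/0.69213 + 258.1 = 275.3815
M2: Pc = R·M2+t = (+0.14752, -0.13044, +0.64098); u = 755.0·(+0.14752)/0.64098 + 313.8 = 487.5603, v = 867.1·(-0.13044)/0.64098 + 258.1 = 81.6434
M3: Pc = R·M3+t = (-0.00280, -0.06299, +0.63207); u = 755.0·(-0.00280)/0.63207 + 313.8 = 310.4526, v = 867.1·(-0.06299)/0.63207 + 258.1 = 171.6816

c0=(378.87, 361.21) c1=(542.00, 275.38) c2=(487.56, 81.64) c3=(310.45, 171.68)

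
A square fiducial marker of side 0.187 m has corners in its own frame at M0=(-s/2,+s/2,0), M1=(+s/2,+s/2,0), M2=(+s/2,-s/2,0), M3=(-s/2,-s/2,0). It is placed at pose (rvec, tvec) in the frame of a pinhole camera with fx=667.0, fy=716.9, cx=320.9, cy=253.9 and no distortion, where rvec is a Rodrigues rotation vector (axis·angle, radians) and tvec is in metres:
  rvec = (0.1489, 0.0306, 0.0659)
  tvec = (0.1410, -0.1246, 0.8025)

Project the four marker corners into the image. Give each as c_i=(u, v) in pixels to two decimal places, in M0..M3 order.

c0=(354.97, 220.03) c1=(507.98, 231.01) c2=(524.67, 61.93) c3=(366.16, 51.58)

Intrinsics K: fx=667.0, fy=716.9, cx=320.9, cy=253.9
Marker side s = 0.187 m; corners in marker frame (Z=0):
  M0 = (-0.0935, +0.0935, 0)
  M1 = (+0.0935, +0.0935, 0)
  M2 = (+0.0935, -0.0935, 0)
  M3 = (-0.0935, -0.0935, 0)
rvec = (0.1489, 0.0306, 0.0659), |rvec| = θ = 0.16568 rad = 9.493°
Rodrigues: sinθ=0.16492, 1−cosθ=0.01369; R = I + sinθ·[k]× + (1−cosθ)·[k]×²:
    [+0.99737 -0.06333 +0.03536]
    [+0.06787 +0.98677 -0.14721]
    [-0.02557 +0.14923 +0.98847]
t = (0.1410, -0.1246, 0.8025) m
M0: Pc = R·M0+t = (+0.04183, -0.03868, +0.81884); u = 667.0·(+0.04183)/0.81884 + 320.9 = 354.9694, v = 716.9·(-0.03868)/0.81884 + 253.9 = 220.0331
M1: Pc = R·M1+t = (+0.22833, -0.02599, +0.81406); u = 667.0·(+0.22833)/0.81406 + 320.9 = 507.9839, v = 716.9·(-0.02599)/0.81406 + 253.9 = 231.0114
M2: Pc = R·M2+t = (+0.24017, -0.21052, +0.78616); u = 667.0·(+0.24017)/0.78616 + 320.9 = 524.6717, v = 716.9·(-0.21052)/0.78616 + 253.9 = 61.9284
M3: Pc = R·M3+t = (+0.05367, -0.22321, +0.79094); u = 667.0·(+0.05367)/0.79094 + 320.9 = 366.1577, v = 716.9·(-0.22321)/0.79094 + 253.9 = 51.5848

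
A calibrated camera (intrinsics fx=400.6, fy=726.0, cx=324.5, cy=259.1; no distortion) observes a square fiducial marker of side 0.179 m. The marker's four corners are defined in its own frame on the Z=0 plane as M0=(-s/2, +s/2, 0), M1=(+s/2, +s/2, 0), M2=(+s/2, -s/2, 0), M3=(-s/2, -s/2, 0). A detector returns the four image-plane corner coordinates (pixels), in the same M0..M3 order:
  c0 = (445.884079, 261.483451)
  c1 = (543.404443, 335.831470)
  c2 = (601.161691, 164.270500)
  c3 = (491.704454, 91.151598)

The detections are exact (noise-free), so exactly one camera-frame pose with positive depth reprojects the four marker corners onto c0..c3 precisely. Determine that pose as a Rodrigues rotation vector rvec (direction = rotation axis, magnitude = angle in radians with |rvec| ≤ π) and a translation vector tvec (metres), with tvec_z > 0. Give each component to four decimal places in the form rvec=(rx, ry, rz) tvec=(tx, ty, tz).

rvec=(0.3217, 0.2518, 0.3803) tvec=(0.3313, -0.0404, 0.6853)

Intrinsics K: fx=400.6, fy=726.0, cx=324.5, cy=259.1
Marker side s = 0.179 m; corners in marker frame (Z=0):
  M0 = (-0.0895, +0.0895, 0)
  M1 = (+0.0895, +0.0895, 0)
  M2 = (+0.0895, -0.0895, 0)
  M3 = (-0.0895, -0.0895, 0)
Detected image corners:
  c0 = (445.884079, 261.483451) px
  c1 = (543.404443, 335.831470) px
  c2 = (601.161691, 164.270500) px
  c3 = (491.704454, 91.151598) px
Planar DLT: solve 8×8 A·h = b for H (H[2,2]=1):
  H  [+440.42707 -21.26949 +518.13705]
  H  [+356.30039 +1064.38782 +216.24882]
  H  [-0.26163 +0.51345 +1.00000]
B = K⁻¹H; ‖b₁‖=1.459219, ‖b₂‖=1.459219; λ = 2/(‖b₁‖+‖b₂‖) = 0.685298, sign → tz>0 ⇒ λ=+0.685298
r₁ = λ·B[:,0] = (+0.89867,+0.40031,-0.17930); r₂ = λ·B[:,1] = (-0.32141,+0.87914,+0.35187)
r₃ = r₁×r₂ = (+0.29848,-0.25858,+0.91872); SVD([r₁ r₂ r₃]) → R = UVᵀ:
  R  [+0.89867 -0.32141 +0.29848]
  R  [+0.40031 +0.87914 -0.25858]
  R  [-0.17930 +0.35187 +0.91872]
t = (+0.33125, -0.04045, +0.68530) m
tr R = 2.696521; θ = arccos((tr R − 1)/2) = 0.558105 rad = 31.977°
axis k = ((R−Rᵀ)₃₂, (R−Rᵀ)₁₃, (R−Rᵀ)₂₁) / (2 sinθ) = (+0.576357, +0.451096, +0.681414)
rvec = θ·k = (+0.321668, +0.251759, +0.380300)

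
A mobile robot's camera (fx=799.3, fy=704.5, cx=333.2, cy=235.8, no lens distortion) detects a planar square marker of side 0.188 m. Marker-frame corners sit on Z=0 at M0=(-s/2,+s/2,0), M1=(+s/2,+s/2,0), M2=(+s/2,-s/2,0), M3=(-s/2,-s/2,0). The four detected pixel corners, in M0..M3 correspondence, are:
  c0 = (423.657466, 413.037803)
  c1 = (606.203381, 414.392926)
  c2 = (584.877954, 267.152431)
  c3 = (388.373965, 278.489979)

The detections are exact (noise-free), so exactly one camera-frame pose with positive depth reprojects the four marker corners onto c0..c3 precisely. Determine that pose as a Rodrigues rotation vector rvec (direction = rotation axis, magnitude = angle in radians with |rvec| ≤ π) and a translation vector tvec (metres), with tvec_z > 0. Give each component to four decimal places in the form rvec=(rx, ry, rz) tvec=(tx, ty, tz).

Intrinsics K: fx=799.3, fy=704.5, cx=333.2, cy=235.8
Marker side s = 0.188 m; corners in marker frame (Z=0):
  M0 = (-0.0940, +0.0940, 0)
  M1 = (+0.0940, +0.0940, 0)
  M2 = (+0.0940, -0.0940, 0)
  M3 = (-0.0940, -0.0940, 0)
Detected image corners:
  c0 = (423.657466, 413.037803) px
  c1 = (606.203381, 414.392926) px
  c2 = (584.877954, 267.152431) px
  c3 = (388.373965, 278.489979) px
Planar DLT: solve 8×8 A·h = b for H (H[2,2]=1):
  H  [+774.71430 +382.96351 +497.26831]
  H  [-183.97089 +906.16970 +346.42875]
  H  [-0.46286 +0.46087 +1.00000]
B = K⁻¹H; ‖b₁‖=1.255470, ‖b₂‖=1.255470; λ = 2/(‖b₁‖+‖b₂‖) = 0.796515, sign → tz>0 ⇒ λ=+0.796515
r₁ = λ·B[:,0] = (+0.92570,-0.08460,-0.36867); r₂ = λ·B[:,1] = (+0.22860,+0.90166,+0.36709)
r₃ = r₁×r₂ = (+0.30136,-0.42409,+0.85401); SVD([r₁ r₂ r₃]) → R = UVᵀ:
  R  [+0.92570 +0.22860 +0.30136]
  R  [-0.08460 +0.90166 -0.42409]
  R  [-0.36867 +0.36709 +0.85401]
t = (+0.16350, +0.12508, +0.79651) m
tr R = 2.681365; θ = arccos((tr R − 1)/2) = 0.572254 rad = 32.788°
axis k = ((R−Rᵀ)₃₂, (R−Rᵀ)₁₃, (R−Rᵀ)₂₁) / (2 sinθ) = (+0.730509, +0.618650, -0.289187)
rvec = θ·k = (+0.418036, +0.354025, -0.165488)

rvec=(0.4180, 0.3540, -0.1655) tvec=(0.1635, 0.1251, 0.7965)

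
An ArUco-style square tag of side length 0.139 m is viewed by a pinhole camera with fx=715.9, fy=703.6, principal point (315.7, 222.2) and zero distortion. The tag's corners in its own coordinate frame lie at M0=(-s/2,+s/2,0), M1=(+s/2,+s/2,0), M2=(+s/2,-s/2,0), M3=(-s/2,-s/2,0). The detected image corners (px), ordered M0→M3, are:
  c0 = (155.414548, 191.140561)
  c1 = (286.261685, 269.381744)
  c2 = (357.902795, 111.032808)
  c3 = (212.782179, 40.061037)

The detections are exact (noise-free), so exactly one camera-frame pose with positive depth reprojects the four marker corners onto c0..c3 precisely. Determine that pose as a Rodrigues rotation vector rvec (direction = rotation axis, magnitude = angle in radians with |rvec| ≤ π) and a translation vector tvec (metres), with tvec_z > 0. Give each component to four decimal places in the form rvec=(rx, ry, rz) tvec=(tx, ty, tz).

Intrinsics K: fx=715.9, fy=703.6, cx=315.7, cy=222.2
Marker side s = 0.139 m; corners in marker frame (Z=0):
  M0 = (-0.0695, +0.0695, 0)
  M1 = (+0.0695, +0.0695, 0)
  M2 = (+0.0695, -0.0695, 0)
  M3 = (-0.0695, -0.0695, 0)
Detected image corners:
  c0 = (155.414548, 191.140561) px
  c1 = (286.261685, 269.381744) px
  c2 = (357.902795, 111.032808) px
  c3 = (212.782179, 40.061037) px
Planar DLT: solve 8×8 A·h = b for H (H[2,2]=1):
  H  [+847.05142 -340.96711 +249.29122]
  H  [+450.65065 +1185.15896 +154.00137]
  H  [-0.56870 +0.47834 +1.00000]
B = K⁻¹H; ‖b₁‖=1.747075, ‖b₂‖=1.747075; λ = 2/(‖b₁‖+‖b₂‖) = 0.572385, sign → tz>0 ⇒ λ=+0.572385
r₁ = λ·B[:,0] = (+0.82079,+0.46941,-0.32551); r₂ = λ·B[:,1] = (-0.39335,+0.87767,+0.27380)
r₃ = r₁×r₂ = (+0.41422,-0.09669,+0.90503); SVD([r₁ r₂ r₃]) → R = UVᵀ:
  R  [+0.82079 -0.39335 +0.41422]
  R  [+0.46941 +0.87767 -0.09669]
  R  [-0.32551 +0.27380 +0.90503]
t = (-0.05310, -0.05548, +0.57239) m
tr R = 2.603492; θ = arccos((tr R − 1)/2) = 0.640586 rad = 36.703°
axis k = ((R−Rᵀ)₃₂, (R−Rᵀ)₁₃, (R−Rᵀ)₂₁) / (2 sinθ) = (+0.309943, +0.618849, +0.721776)
rvec = θ·k = (+0.198545, +0.396426, +0.462360)

rvec=(0.1985, 0.3964, 0.4624) tvec=(-0.0531, -0.0555, 0.5724)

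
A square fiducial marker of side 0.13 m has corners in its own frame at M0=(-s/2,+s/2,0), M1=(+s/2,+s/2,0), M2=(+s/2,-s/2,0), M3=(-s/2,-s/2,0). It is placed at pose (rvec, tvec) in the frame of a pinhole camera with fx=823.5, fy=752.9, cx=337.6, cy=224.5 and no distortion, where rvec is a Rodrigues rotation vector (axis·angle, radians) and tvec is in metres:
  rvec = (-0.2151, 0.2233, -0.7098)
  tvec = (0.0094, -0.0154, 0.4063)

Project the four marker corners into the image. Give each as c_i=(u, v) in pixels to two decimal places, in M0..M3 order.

Intrinsics K: fx=823.5, fy=752.9, cx=337.6, cy=224.5
Marker side s = 0.13 m; corners in marker frame (Z=0):
  M0 = (-0.0650, +0.0650, 0)
  M1 = (+0.0650, +0.0650, 0)
  M2 = (+0.0650, -0.0650, 0)
  M3 = (-0.0650, -0.0650, 0)
rvec = (-0.2151, 0.2233, -0.7098), |rvec| = θ = 0.77456 rad = 44.379°
Rodrigues: sinθ=0.69940, 1−cosθ=0.28527; R = I + sinθ·[k]× + (1−cosθ)·[k]×²:
    [+0.73673 +0.61809 +0.27423]
    [-0.66376 +0.73844 +0.11886]
    [-0.12903 -0.26959 +0.95429]
t = (0.0094, -0.0154, 0.4063) m
M0: Pc = R·M0+t = (+0.00169, +0.07574, +0.39716); u = 823.5·(+0.00169)/0.39716 + 337.6 = 341.1006, v = 752.9·(+0.07574)/0.39716 + 224.5 = 368.0855
M1: Pc = R·M1+t = (+0.09746, -0.01055, +0.38039); u = 823.5·(+0.09746)/0.38039 + 337.6 = 548.5962, v = 752.9·(-0.01055)/0.38039 + 224.5 = 203.6259
M2: Pc = R·M2+t = (+0.01711, -0.10654, +0.41544); u = 823.5·(+0.01711)/0.41544 + 337.6 = 371.5197, v = 752.9·(-0.10654)/0.41544 + 224.5 = 31.4108
M3: Pc = R·M3+t = (-0.07866, -0.02025, +0.43221); u = 823.5·(-0.07866)/0.43221 + 337.6 = 187.7220, v = 752.9·(-0.02025)/0.43221 + 224.5 = 189.2185

c0=(341.10, 368.09) c1=(548.60, 203.63) c2=(371.52, 31.41) c3=(187.72, 189.22)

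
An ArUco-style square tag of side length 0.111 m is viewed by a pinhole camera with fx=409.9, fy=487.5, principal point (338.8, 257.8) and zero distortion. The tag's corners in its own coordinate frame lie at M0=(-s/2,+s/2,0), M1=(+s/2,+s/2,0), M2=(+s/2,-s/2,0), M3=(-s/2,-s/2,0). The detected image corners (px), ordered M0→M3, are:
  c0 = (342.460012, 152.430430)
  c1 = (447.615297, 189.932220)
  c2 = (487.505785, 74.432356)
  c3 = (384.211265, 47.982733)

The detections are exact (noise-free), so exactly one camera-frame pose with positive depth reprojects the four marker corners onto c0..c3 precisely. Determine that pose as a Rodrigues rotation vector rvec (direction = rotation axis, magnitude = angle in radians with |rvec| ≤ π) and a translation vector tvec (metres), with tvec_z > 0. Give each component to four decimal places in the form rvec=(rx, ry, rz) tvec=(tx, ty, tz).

rvec=(-0.2577, 0.2833, 0.3903) tvec=(0.0755, -0.1218, 0.4131)

Intrinsics K: fx=409.9, fy=487.5, cx=338.8, cy=257.8
Marker side s = 0.111 m; corners in marker frame (Z=0):
  M0 = (-0.0555, +0.0555, 0)
  M1 = (+0.0555, +0.0555, 0)
  M2 = (+0.0555, -0.0555, 0)
  M3 = (-0.0555, -0.0555, 0)
Detected image corners:
  c0 = (342.460012, 152.430430) px
  c1 = (447.615297, 189.932220) px
  c2 = (487.505785, 74.432356) px
  c3 = (384.211265, 47.982733) px
Planar DLT: solve 8×8 A·h = b for H (H[2,2]=1):
  H  [+618.50332 -560.36271 +413.74282]
  H  [+197.22338 +934.85596 +114.09824]
  H  [-0.77084 -0.46275 +1.00000]
B = K⁻¹H; ‖b₁‖=2.420615, ‖b₂‖=2.420615; λ = 2/(‖b₁‖+‖b₂‖) = 0.413118, sign → tz>0 ⇒ λ=+0.413118
r₁ = λ·B[:,0] = (+0.88657,+0.33553,-0.31845); r₂ = λ·B[:,1] = (-0.40675,+0.89331,-0.19117)
r₃ = r₁×r₂ = (+0.22033,+0.29902,+0.92846); SVD([r₁ r₂ r₃]) → R = UVᵀ:
  R  [+0.88657 -0.40675 +0.22033]
  R  [+0.33553 +0.89331 +0.29902]
  R  [-0.31845 -0.19117 +0.92846]
t = (+0.07553, -0.12178, +0.41312) m
tr R = 2.708347; θ = arccos((tr R − 1)/2) = 0.546837 rad = 31.331°
axis k = ((R−Rᵀ)₃₂, (R−Rᵀ)₁₃, (R−Rᵀ)₂₁) / (2 sinθ) = (-0.471343, +0.518068, +0.713752)
rvec = θ·k = (-0.257748, +0.283299, +0.390306)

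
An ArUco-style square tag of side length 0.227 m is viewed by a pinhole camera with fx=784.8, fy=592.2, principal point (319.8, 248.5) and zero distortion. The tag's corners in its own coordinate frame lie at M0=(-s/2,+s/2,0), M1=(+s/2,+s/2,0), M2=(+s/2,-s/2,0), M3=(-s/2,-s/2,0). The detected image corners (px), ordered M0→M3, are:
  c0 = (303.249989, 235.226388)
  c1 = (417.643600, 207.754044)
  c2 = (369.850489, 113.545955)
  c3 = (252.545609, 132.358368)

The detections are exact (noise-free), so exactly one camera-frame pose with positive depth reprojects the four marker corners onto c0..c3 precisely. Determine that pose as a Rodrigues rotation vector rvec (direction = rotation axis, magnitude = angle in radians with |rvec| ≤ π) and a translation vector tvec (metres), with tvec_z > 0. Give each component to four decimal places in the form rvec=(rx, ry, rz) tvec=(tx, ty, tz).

Intrinsics K: fx=784.8, fy=592.2, cx=319.8, cy=248.5
Marker side s = 0.227 m; corners in marker frame (Z=0):
  M0 = (-0.1135, +0.1135, 0)
  M1 = (+0.1135, +0.1135, 0)
  M2 = (+0.1135, -0.1135, 0)
  M3 = (-0.1135, -0.1135, 0)
Detected image corners:
  c0 = (303.249989, 235.226388) px
  c1 = (417.643600, 207.754044) px
  c2 = (369.850489, 113.545955) px
  c3 = (252.545609, 132.358368) px
Planar DLT: solve 8×8 A·h = b for H (H[2,2]=1):
  H  [+636.53625 +200.22996 +338.15519]
  H  [-37.14795 +424.83820 +171.45389]
  H  [+0.37565 -0.04899 +1.00000]
B = K⁻¹H; ‖b₁‖=0.789078, ‖b₂‖=0.789078; λ = 2/(‖b₁‖+‖b₂‖) = 1.267303, sign → tz>0 ⇒ λ=+1.267303
r₁ = λ·B[:,0] = (+0.83389,-0.27926,+0.47606); r₂ = λ·B[:,1] = (+0.34863,+0.93520,-0.06208)
r₃ = r₁×r₂ = (-0.42788,+0.21774,+0.87722); SVD([r₁ r₂ r₃]) → R = UVᵀ:
  R  [+0.83389 +0.34863 -0.42788]
  R  [-0.27926 +0.93520 +0.21774]
  R  [+0.47606 -0.06208 +0.87722]
t = (+0.02964, -0.16488, +1.26730) m
tr R = 2.646313; θ = arccos((tr R − 1)/2) = 0.603849 rad = 34.598°
axis k = ((R−Rᵀ)₃₂, (R−Rᵀ)₁₃, (R−Rᵀ)₂₁) / (2 sinθ) = (-0.246405, -0.795979, -0.552904)
rvec = θ·k = (-0.148791, -0.480651, -0.333870)

rvec=(-0.1488, -0.4807, -0.3339) tvec=(0.0296, -0.1649, 1.2673)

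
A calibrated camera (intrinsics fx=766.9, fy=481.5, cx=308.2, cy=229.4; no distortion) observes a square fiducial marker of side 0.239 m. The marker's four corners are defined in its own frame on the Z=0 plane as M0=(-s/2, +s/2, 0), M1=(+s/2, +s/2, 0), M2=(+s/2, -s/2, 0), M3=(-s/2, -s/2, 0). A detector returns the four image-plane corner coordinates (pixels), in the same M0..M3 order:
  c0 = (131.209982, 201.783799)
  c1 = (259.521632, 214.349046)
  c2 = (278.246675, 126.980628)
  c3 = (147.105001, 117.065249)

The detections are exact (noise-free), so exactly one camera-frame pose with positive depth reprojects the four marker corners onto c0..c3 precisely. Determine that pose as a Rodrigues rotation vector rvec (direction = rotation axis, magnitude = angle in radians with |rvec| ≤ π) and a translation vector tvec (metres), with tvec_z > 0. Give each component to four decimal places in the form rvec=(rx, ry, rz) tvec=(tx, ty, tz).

rvec=(0.0839, 0.1932, 0.1489) tvec=(-0.1835, -0.1778, 1.3357)

Intrinsics K: fx=766.9, fy=481.5, cx=308.2, cy=229.4
Marker side s = 0.239 m; corners in marker frame (Z=0):
  M0 = (-0.1195, +0.1195, 0)
  M1 = (+0.1195, +0.1195, 0)
  M2 = (+0.1195, -0.1195, 0)
  M3 = (-0.1195, -0.1195, 0)
Detected image corners:
  c0 = (131.209982, 201.783799) px
  c1 = (259.521632, 214.349046) px
  c2 = (278.246675, 126.980628) px
  c3 = (147.105001, 117.065249) px
Planar DLT: solve 8×8 A·h = b for H (H[2,2]=1):
  H  [+514.50767 -57.47342 +202.87299]
  H  [+24.24174 +371.94049 +165.32609]
  H  [-0.13837 +0.07281 +1.00000]
B = K⁻¹H; ‖b₁‖=0.748644, ‖b₂‖=0.748644; λ = 2/(‖b₁‖+‖b₂‖) = 1.335749, sign → tz>0 ⇒ λ=+1.335749
r₁ = λ·B[:,0] = (+0.97042,+0.15531,-0.18483); r₂ = λ·B[:,1] = (-0.13919,+0.98548,+0.09726)
r₃ = r₁×r₂ = (+0.19725,-0.06866,+0.97795); SVD([r₁ r₂ r₃]) → R = UVᵀ:
  R  [+0.97042 -0.13919 +0.19725]
  R  [+0.15531 +0.98548 -0.06866]
  R  [-0.18483 +0.09726 +0.97795]
t = (-0.18345, -0.17775, +1.33575) m
tr R = 2.933846; θ = arccos((tr R − 1)/2) = 0.257918 rad = 14.778°
axis k = ((R−Rᵀ)₃₂, (R−Rᵀ)₁₃, (R−Rᵀ)₂₁) / (2 sinθ) = (+0.325246, +0.748965, +0.577293)
rvec = θ·k = (+0.083887, +0.193172, +0.148894)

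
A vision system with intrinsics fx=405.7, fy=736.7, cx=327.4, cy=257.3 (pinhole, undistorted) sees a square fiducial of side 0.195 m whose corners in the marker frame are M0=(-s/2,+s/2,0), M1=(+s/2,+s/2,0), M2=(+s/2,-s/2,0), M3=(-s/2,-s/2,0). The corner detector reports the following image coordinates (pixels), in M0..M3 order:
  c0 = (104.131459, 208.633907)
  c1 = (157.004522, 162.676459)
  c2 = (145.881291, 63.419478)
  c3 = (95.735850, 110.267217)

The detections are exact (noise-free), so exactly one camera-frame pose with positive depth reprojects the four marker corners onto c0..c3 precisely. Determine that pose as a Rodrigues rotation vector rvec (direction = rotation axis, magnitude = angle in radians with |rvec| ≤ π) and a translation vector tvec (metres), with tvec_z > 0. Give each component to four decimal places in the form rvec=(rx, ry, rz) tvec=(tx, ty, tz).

rvec=(-0.2678, 0.2553, -0.3508) tvec=(-0.6199, -0.2057, 1.2437)

Intrinsics K: fx=405.7, fy=736.7, cx=327.4, cy=257.3
Marker side s = 0.195 m; corners in marker frame (Z=0):
  M0 = (-0.0975, +0.0975, 0)
  M1 = (+0.0975, +0.0975, 0)
  M2 = (+0.0975, -0.0975, 0)
  M3 = (-0.0975, -0.0975, 0)
Detected image corners:
  c0 = (104.131459, 208.633907) px
  c1 = (157.004522, 162.676459) px
  c2 = (145.881291, 63.419478) px
  c3 = (95.735850, 110.267217) px
Planar DLT: solve 8×8 A·h = b for H (H[2,2]=1):
  H  [+243.93367 +19.60692 +125.17286]
  H  [-259.75236 +473.81055 +135.44764]
  H  [-0.15954 -0.24133 +1.00000]
B = K⁻¹H; ‖b₁‖=0.804052, ‖b₂‖=0.804052; λ = 2/(‖b₁‖+‖b₂‖) = 1.243700, sign → tz>0 ⇒ λ=+1.243700
r₁ = λ·B[:,0] = (+0.90792,-0.36922,-0.19841); r₂ = λ·B[:,1] = (+0.30232,+0.90472,-0.30014)
r₃ = r₁×r₂ = (+0.29033,+0.21252,+0.93303); SVD([r₁ r₂ r₃]) → R = UVᵀ:
  R  [+0.90792 +0.30232 +0.29033]
  R  [-0.36922 +0.90472 +0.21252]
  R  [-0.19841 -0.30014 +0.93303]
t = (-0.61994, -0.20571, +1.24370) m
tr R = 2.745663; θ = arccos((tr R − 1)/2) = 0.509822 rad = 29.211°
axis k = ((R−Rᵀ)₃₂, (R−Rᵀ)₁₃, (R−Rᵀ)₂₁) / (2 sinθ) = (-0.525248, +0.500738, -0.688023)
rvec = θ·k = (-0.267783, +0.255287, -0.350769)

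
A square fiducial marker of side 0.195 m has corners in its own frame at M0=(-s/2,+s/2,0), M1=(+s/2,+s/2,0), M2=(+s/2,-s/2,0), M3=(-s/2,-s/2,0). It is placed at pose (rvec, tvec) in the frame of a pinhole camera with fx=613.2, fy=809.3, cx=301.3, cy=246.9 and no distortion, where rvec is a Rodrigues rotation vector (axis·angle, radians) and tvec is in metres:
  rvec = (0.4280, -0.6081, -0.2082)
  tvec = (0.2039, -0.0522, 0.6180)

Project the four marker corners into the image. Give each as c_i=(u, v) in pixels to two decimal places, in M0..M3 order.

Intrinsics K: fx=613.2, fy=809.3, cx=301.3, cy=246.9
Marker side s = 0.195 m; corners in marker frame (Z=0):
  M0 = (-0.0975, +0.0975, 0)
  M1 = (+0.0975, +0.0975, 0)
  M2 = (+0.0975, -0.0975, 0)
  M3 = (-0.0975, -0.0975, 0)
rvec = (0.4280, -0.6081, -0.2082), |rvec| = θ = 0.77222 rad = 44.245°
Rodrigues: sinθ=0.69772, 1−cosθ=0.28363; R = I + sinθ·[k]× + (1−cosθ)·[k]×²:
    [+0.80350 +0.06432 -0.59182]
    [-0.31191 +0.89225 -0.32649]
    [+0.50706 +0.44693 +0.73698]
t = (0.2039, -0.0522, 0.6180) m
M0: Pc = R·M0+t = (+0.13183, +0.06521, +0.61214); u = 613.2·(+0.13183)/0.61214 + 301.3 = 433.3592, v = 809.3·(+0.06521)/0.61214 + 246.9 = 333.1078
M1: Pc = R·M1+t = (+0.28851, +0.00438, +0.71101); u = 613.2·(+0.28851)/0.71101 + 301.3 = 550.1218, v = 809.3·(+0.00438)/0.71101 + 246.9 = 251.8893
M2: Pc = R·M2+t = (+0.27597, -0.16961, +0.62386); u = 613.2·(+0.27597)/0.62386 + 301.3 = 572.5531, v = 809.3·(-0.16961)/0.62386 + 246.9 = 26.8802
M3: Pc = R·M3+t = (+0.11929, -0.10878, +0.52499); u = 613.2·(+0.11929)/0.52499 + 301.3 = 440.6317, v = 809.3·(-0.10878)/0.52499 + 246.9 = 79.2034

c0=(433.36, 333.11) c1=(550.12, 251.89) c2=(572.55, 26.88) c3=(440.63, 79.20)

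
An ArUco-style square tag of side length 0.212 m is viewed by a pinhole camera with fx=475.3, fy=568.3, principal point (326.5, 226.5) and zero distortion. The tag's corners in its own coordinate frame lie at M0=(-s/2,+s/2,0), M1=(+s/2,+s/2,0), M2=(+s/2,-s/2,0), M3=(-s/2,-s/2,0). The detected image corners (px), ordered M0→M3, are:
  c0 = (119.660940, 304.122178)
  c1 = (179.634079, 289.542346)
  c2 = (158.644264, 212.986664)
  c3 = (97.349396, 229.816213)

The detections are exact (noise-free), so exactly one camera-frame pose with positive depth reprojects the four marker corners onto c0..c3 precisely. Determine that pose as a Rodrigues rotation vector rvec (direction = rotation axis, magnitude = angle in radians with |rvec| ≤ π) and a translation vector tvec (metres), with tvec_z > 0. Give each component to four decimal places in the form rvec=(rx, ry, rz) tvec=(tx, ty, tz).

rvec=(0.2337, 0.1429, -0.2254) tvec=(-0.5908, 0.0875, 1.4947)

Intrinsics K: fx=475.3, fy=568.3, cx=326.5, cy=226.5
Marker side s = 0.212 m; corners in marker frame (Z=0):
  M0 = (-0.1060, +0.1060, 0)
  M1 = (+0.1060, +0.1060, 0)
  M2 = (+0.1060, -0.1060, 0)
  M3 = (-0.1060, -0.1060, 0)
Detected image corners:
  c0 = (119.660940, 304.122178) px
  c1 = (179.634079, 289.542346) px
  c2 = (158.644264, 212.986664) px
  c3 = (97.349396, 229.816213) px
Planar DLT: solve 8×8 A·h = b for H (H[2,2]=1):
  H  [+270.55004 +121.93995 +138.62887]
  H  [-102.76631 +392.65863 +259.77881]
  H  [-0.11102 +0.14247 +1.00000]
B = K⁻¹H; ‖b₁‖=0.669052, ‖b₂‖=0.669052; λ = 2/(‖b₁‖+‖b₂‖) = 1.494652, sign → tz>0 ⇒ λ=+1.494652
r₁ = λ·B[:,0] = (+0.96477,-0.20414,-0.16594); r₂ = λ·B[:,1] = (+0.23718,+0.94784,+0.21294)
r₃ = r₁×r₂ = (+0.11381,-0.24479,+0.96287); SVD([r₁ r₂ r₃]) → R = UVᵀ:
  R  [+0.96477 +0.23718 +0.11381]
  R  [-0.20414 +0.94784 -0.24479]
  R  [-0.16594 +0.21294 +0.96287]
t = (-0.59079, +0.08752, +1.49465) m
tr R = 2.875487; θ = arccos((tr R − 1)/2) = 0.354721 rad = 20.324°
axis k = ((R−Rᵀ)₃₂, (R−Rᵀ)₁₃, (R−Rᵀ)₂₁) / (2 sinθ) = (+0.658930, +0.402722, -0.635316)
rvec = θ·k = (+0.233737, +0.142854, -0.225360)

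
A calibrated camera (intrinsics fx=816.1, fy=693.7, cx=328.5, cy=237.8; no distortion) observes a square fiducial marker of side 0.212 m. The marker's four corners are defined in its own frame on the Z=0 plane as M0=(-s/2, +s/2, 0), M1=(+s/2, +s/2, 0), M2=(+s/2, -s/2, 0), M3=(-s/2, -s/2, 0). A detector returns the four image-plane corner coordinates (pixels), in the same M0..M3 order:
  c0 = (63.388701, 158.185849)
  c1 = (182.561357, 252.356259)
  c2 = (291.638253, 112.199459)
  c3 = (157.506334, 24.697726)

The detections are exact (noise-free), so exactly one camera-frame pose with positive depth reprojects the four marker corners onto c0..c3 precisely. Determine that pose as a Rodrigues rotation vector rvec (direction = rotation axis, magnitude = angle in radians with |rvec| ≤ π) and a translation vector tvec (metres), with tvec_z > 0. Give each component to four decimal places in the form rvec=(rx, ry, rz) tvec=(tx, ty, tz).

Intrinsics K: fx=816.1, fy=693.7, cx=328.5, cy=237.8
Marker side s = 0.212 m; corners in marker frame (Z=0):
  M0 = (-0.1060, +0.1060, 0)
  M1 = (+0.1060, +0.1060, 0)
  M2 = (+0.1060, -0.1060, 0)
  M3 = (-0.1060, -0.1060, 0)
Detected image corners:
  c0 = (63.388701, 158.185849) px
  c1 = (182.561357, 252.356259) px
  c2 = (291.638253, 112.199459) px
  c3 = (157.506334, 24.697726) px
Planar DLT: solve 8×8 A·h = b for H (H[2,2]=1):
  H  [+528.49868 -435.50769 +169.83709]
  H  [+375.31586 +678.02027 +136.73925]
  H  [-0.39136 +0.24320 +1.00000]
B = K⁻¹H; ‖b₁‖=1.121282, ‖b₂‖=1.121282; λ = 2/(‖b₁‖+‖b₂‖) = 0.891837, sign → tz>0 ⇒ λ=+0.891837
r₁ = λ·B[:,0] = (+0.71804,+0.60216,-0.34903); r₂ = λ·B[:,1] = (-0.56323,+0.79733,+0.21689)
r₃ = r₁×r₂ = (+0.40890,+0.04085,+0.91167); SVD([r₁ r₂ r₃]) → R = UVᵀ:
  R  [+0.71804 -0.56323 +0.40890]
  R  [+0.60216 +0.79733 +0.04085]
  R  [-0.34903 +0.21689 +0.91167]
t = (-0.17339, -0.12993, +0.89184) m
tr R = 2.427033; θ = arccos((tr R − 1)/2) = 0.776292 rad = 44.478°
axis k = ((R−Rᵀ)₃₂, (R−Rᵀ)₁₃, (R−Rᵀ)₂₁) / (2 sinθ) = (+0.125631, +0.540882, +0.831663)
rvec = θ·k = (+0.097526, +0.419882, +0.645613)

rvec=(0.0975, 0.4199, 0.6456) tvec=(-0.1734, -0.1299, 0.8918)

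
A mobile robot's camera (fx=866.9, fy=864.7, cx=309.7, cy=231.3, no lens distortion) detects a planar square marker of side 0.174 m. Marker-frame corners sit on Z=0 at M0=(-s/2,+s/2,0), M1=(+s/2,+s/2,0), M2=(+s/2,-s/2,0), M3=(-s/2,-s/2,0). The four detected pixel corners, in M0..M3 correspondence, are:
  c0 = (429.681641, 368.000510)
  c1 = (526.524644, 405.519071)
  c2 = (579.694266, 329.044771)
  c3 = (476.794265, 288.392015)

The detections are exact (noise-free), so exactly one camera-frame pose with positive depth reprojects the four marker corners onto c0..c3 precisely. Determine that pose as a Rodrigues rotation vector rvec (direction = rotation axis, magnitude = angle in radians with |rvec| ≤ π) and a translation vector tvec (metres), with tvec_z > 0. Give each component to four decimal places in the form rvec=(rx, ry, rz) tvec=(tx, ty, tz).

rvec=(0.5449, 0.0417, 0.3840) tvec=(0.3075, 0.1883, 1.3822)

Intrinsics K: fx=866.9, fy=864.7, cx=309.7, cy=231.3
Marker side s = 0.174 m; corners in marker frame (Z=0):
  M0 = (-0.0870, +0.0870, 0)
  M1 = (+0.0870, +0.0870, 0)
  M2 = (+0.0870, -0.0870, 0)
  M3 = (-0.0870, -0.0870, 0)
Detected image corners:
  c0 = (429.681641, 368.000510) px
  c1 = (526.524644, 405.519071) px
  c2 = (579.694266, 329.044771) px
  c3 = (476.794265, 288.392015) px
Planar DLT: solve 8×8 A·h = b for H (H[2,2]=1):
  H  [+596.02592 -101.50026 +502.55950]
  H  [+239.96759 +577.52966 +349.07536]
  H  [+0.04494 +0.37111 +1.00000]
B = K⁻¹H; ‖b₁‖=0.723460, ‖b₂‖=0.723460; λ = 2/(‖b₁‖+‖b₂‖) = 1.382247, sign → tz>0 ⇒ λ=+1.382247
r₁ = λ·B[:,0] = (+0.92815,+0.36698,+0.06212); r₂ = λ·B[:,1] = (-0.34510,+0.78598,+0.51297)
r₃ = r₁×r₂ = (+0.13942,-0.49755,+0.85615); SVD([r₁ r₂ r₃]) → R = UVᵀ:
  R  [+0.92815 -0.34510 +0.13942]
  R  [+0.36698 +0.78598 -0.49755]
  R  [+0.06212 +0.51297 +0.85615]
t = (+0.30751, +0.18827, +1.38225) m
tr R = 2.570289; θ = arccos((tr R − 1)/2) = 0.667867 rad = 38.266°
axis k = ((R−Rᵀ)₃₂, (R−Rᵀ)₁₃, (R−Rᵀ)₂₁) / (2 sinθ) = (+0.815845, +0.062410, +0.574892)
rvec = θ·k = (+0.544876, +0.041681, +0.383952)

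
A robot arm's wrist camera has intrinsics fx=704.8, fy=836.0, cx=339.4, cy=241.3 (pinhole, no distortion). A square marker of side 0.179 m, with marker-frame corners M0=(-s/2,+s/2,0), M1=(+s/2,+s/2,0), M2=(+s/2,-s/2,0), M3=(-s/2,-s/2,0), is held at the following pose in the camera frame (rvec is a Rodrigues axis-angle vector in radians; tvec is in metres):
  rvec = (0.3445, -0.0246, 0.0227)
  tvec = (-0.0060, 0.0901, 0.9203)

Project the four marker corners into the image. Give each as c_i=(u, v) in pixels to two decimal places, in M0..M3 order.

c0=(266.68, 393.60) c1=(399.37, 395.64) c2=(407.16, 248.32) c3=(265.49, 245.32)

Intrinsics K: fx=704.8, fy=836.0, cx=339.4, cy=241.3
Marker side s = 0.179 m; corners in marker frame (Z=0):
  M0 = (-0.0895, +0.0895, 0)
  M1 = (+0.0895, +0.0895, 0)
  M2 = (+0.0895, -0.0895, 0)
  M3 = (-0.0895, -0.0895, 0)
rvec = (0.3445, -0.0246, 0.0227), |rvec| = θ = 0.34612 rad = 19.831°
Rodrigues: sinθ=0.33925, 1−cosθ=0.05930; R = I + sinθ·[k]× + (1−cosθ)·[k]×²:
    [+0.99945 -0.02644 -0.02024]
    [+0.01805 +0.94099 -0.33794]
    [+0.02798 +0.33739 +0.94095]
t = (-0.0060, 0.0901, 0.9203) m
M0: Pc = R·M0+t = (-0.09782, +0.17270, +0.94799); u = 704.8·(-0.09782)/0.94799 + 339.4 = 266.6762, v = 836.0·(+0.17270)/0.94799 + 241.3 = 393.6008
M1: Pc = R·M1+t = (+0.08108, +0.17593, +0.95300); u = 704.8·(+0.08108)/0.95300 + 339.4 = 399.3661, v = 836.0·(+0.17593)/0.95300 + 241.3 = 395.6352
M2: Pc = R·M2+t = (+0.08582, +0.00750, +0.89261); u = 704.8·(+0.08582)/0.89261 + 339.4 = 407.1609, v = 836.0·(+0.00750)/0.89261 + 241.3 = 248.3214
M3: Pc = R·M3+t = (-0.09308, +0.00427, +0.88760); u = 704.8·(-0.09308)/0.88760 + 339.4 = 265.4868, v = 836.0·(+0.00427)/0.88760 + 241.3 = 245.3172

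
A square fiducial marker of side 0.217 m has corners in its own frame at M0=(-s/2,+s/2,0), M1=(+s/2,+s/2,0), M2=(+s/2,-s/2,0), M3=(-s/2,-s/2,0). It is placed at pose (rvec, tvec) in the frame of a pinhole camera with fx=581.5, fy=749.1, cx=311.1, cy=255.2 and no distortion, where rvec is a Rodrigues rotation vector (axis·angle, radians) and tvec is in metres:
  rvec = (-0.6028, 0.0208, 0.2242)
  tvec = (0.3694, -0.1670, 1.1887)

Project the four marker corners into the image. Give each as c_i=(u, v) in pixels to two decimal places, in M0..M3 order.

Intrinsics K: fx=581.5, fy=749.1, cx=311.1, cy=255.2
Marker side s = 0.217 m; corners in marker frame (Z=0):
  M0 = (-0.1085, +0.1085, 0)
  M1 = (+0.1085, +0.1085, 0)
  M2 = (+0.1085, -0.1085, 0)
  M3 = (-0.1085, -0.1085, 0)
rvec = (-0.6028, 0.0208, 0.2242), |rvec| = θ = 0.64348 rad = 36.869°
Rodrigues: sinθ=0.59998, 1−cosθ=0.19999; R = I + sinθ·[k]× + (1−cosθ)·[k]×²:
    [+0.97551 -0.21510 -0.04588]
    [+0.20299 +0.80022 +0.56431]
    [-0.08467 -0.55980 +0.82429]
t = (0.3694, -0.1670, 1.1887) m
M0: Pc = R·M0+t = (+0.24022, -0.10220, +1.13715); u = 581.5·(+0.24022)/1.13715 + 311.1 = 433.9397, v = 749.1·(-0.10220)/1.13715 + 255.2 = 187.8753
M1: Pc = R·M1+t = (+0.45190, -0.05815, +1.11878); u = 581.5·(+0.45190)/1.11878 + 311.1 = 545.9842, v = 749.1·(-0.05815)/1.11878 + 255.2 = 216.2633
M2: Pc = R·M2+t = (+0.49858, -0.23180, +1.24025); u = 581.5·(+0.49858)/1.24025 + 311.1 = 544.8632, v = 749.1·(-0.23180)/1.24025 + 255.2 = 115.1952
M3: Pc = R·M3+t = (+0.28690, -0.27585, +1.25862); u = 581.5·(+0.28690)/1.25862 + 311.1 = 443.6491, v = 749.1·(-0.27585)/1.25862 + 255.2 = 91.0224

c0=(433.94, 187.88) c1=(545.98, 216.26) c2=(544.86, 115.20) c3=(443.65, 91.02)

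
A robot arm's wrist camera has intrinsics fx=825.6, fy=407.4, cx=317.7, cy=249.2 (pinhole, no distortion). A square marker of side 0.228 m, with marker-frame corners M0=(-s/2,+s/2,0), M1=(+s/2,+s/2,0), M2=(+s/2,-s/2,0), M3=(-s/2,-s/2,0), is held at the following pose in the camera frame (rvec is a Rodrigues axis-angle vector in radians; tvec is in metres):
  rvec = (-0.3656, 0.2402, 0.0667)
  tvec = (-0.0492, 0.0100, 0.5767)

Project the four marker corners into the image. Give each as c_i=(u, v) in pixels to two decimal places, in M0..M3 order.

Intrinsics K: fx=825.6, fy=407.4, cx=317.7, cy=249.2
Marker side s = 0.228 m; corners in marker frame (Z=0):
  M0 = (-0.1140, +0.1140, 0)
  M1 = (+0.1140, +0.1140, 0)
  M2 = (+0.1140, -0.1140, 0)
  M3 = (-0.1140, -0.1140, 0)
rvec = (-0.3656, 0.2402, 0.0667), |rvec| = θ = 0.44250 rad = 25.354°
Rodrigues: sinθ=0.42820, 1−cosθ=0.09632; R = I + sinθ·[k]× + (1−cosθ)·[k]×²:
    [+0.96943 -0.10774 +0.22044]
    [+0.02135 +0.93206 +0.36167]
    [-0.24443 -0.34590 +0.90587]
t = (-0.0492, 0.0100, 0.5767) m
M0: Pc = R·M0+t = (-0.17200, +0.11382, +0.56513); u = 825.6·(-0.17200)/0.56513 + 317.7 = 66.4291, v = 407.4·(+0.11382)/0.56513 + 249.2 = 331.2532
M1: Pc = R·M1+t = (+0.04903, +0.11869, +0.50940); u = 825.6·(+0.04903)/0.50940 + 317.7 = 397.1685, v = 407.4·(+0.11869)/0.50940 + 249.2 = 344.1228
M2: Pc = R·M2+t = (+0.07360, -0.09382, +0.58827); u = 825.6·(+0.07360)/0.58827 + 317.7 = 420.9901, v = 407.4·(-0.09382)/0.58827 + 249.2 = 184.2246
M3: Pc = R·M3+t = (-0.14743, -0.09869, +0.64400); u = 825.6·(-0.14743)/0.64400 + 317.7 = 128.6927, v = 407.4·(-0.09869)/0.64400 + 249.2 = 186.7684

c0=(66.43, 331.25) c1=(397.17, 344.12) c2=(420.99, 184.22) c3=(128.69, 186.77)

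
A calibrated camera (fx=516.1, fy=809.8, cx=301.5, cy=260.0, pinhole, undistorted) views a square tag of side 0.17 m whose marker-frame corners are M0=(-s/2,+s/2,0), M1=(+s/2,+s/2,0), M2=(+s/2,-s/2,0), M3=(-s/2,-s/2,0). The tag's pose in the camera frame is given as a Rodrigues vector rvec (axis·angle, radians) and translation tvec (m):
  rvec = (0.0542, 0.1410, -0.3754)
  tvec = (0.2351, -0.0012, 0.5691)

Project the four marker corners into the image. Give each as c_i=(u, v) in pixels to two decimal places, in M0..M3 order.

Intrinsics K: fx=516.1, fy=809.8, cx=301.5, cy=260.0
Marker side s = 0.17 m; corners in marker frame (Z=0):
  M0 = (-0.0850, +0.0850, 0)
  M1 = (+0.0850, +0.0850, 0)
  M2 = (+0.0850, -0.0850, 0)
  M3 = (-0.0850, -0.0850, 0)
rvec = (0.0542, 0.1410, -0.3754), |rvec| = θ = 0.40465 rad = 23.185°
Rodrigues: sinθ=0.39370, 1−cosθ=0.08076; R = I + sinθ·[k]× + (1−cosθ)·[k]×²:
    [+0.92069 +0.36901 +0.12715]
    [-0.36147 +0.92904 -0.07884]
    [-0.14722 +0.02663 +0.98875]
t = (0.2351, -0.0012, 0.5691) m
M0: Pc = R·M0+t = (+0.18821, +0.10849, +0.58388); u = 516.1·(+0.18821)/0.58388 + 301.5 = 467.8600, v = 809.8·(+0.10849)/0.58388 + 260.0 = 410.4739
M1: Pc = R·M1+t = (+0.34472, +0.04704, +0.55885); u = 516.1·(+0.34472)/0.55885 + 301.5 = 619.8542, v = 809.8·(+0.04704)/0.55885 + 260.0 = 328.1689
M2: Pc = R·M2+t = (+0.28199, -0.11089, +0.55432); u = 516.1·(+0.28199)/0.55432 + 301.5 = 564.0481, v = 809.8·(-0.11089)/0.55432 + 260.0 = 97.9975
M3: Pc = R·M3+t = (+0.12548, -0.04944, +0.57935); u = 516.1·(+0.12548)/0.57935 + 301.5 = 413.2771, v = 809.8·(-0.04944)/0.57935 + 260.0 = 190.8887

c0=(467.86, 410.47) c1=(619.85, 328.17) c2=(564.05, 98.00) c3=(413.28, 190.89)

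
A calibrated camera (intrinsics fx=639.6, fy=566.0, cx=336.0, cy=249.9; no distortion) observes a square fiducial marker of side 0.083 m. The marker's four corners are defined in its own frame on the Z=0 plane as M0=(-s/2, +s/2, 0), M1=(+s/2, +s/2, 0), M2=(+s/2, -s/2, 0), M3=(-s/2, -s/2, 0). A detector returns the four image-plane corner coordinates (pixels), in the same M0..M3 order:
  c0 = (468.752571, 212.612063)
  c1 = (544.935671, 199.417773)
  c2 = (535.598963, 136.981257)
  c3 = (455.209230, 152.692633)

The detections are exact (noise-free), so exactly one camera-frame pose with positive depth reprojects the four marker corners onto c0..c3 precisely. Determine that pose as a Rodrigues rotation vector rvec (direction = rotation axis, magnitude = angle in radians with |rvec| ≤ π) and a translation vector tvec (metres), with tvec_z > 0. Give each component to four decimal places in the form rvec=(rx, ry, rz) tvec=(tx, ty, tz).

rvec=(0.5328, 0.1767, -0.2418) tvec=(0.1775, -0.0895, 0.6891)

Intrinsics K: fx=639.6, fy=566.0, cx=336.0, cy=249.9
Marker side s = 0.083 m; corners in marker frame (Z=0):
  M0 = (-0.0415, +0.0415, 0)
  M1 = (+0.0415, +0.0415, 0)
  M2 = (+0.0415, -0.0415, 0)
  M3 = (-0.0415, -0.0415, 0)
Detected image corners:
  c0 = (468.752571, 212.612063) px
  c1 = (544.935671, 199.417773) px
  c2 = (535.598963, 136.981257) px
  c3 = (455.209230, 152.692633) px
Planar DLT: solve 8×8 A·h = b for H (H[2,2]=1):
  H  [+776.44251 +486.86873 +500.75106]
  H  [-231.81588 +858.93916 +176.40859]
  H  [-0.33133 +0.69581 +1.00000]
B = K⁻¹H; ‖b₁‖=1.451087, ‖b₂‖=1.451087; λ = 2/(‖b₁‖+‖b₂‖) = 0.689139, sign → tz>0 ⇒ λ=+0.689139
r₁ = λ·B[:,0] = (+0.95653,-0.18144,-0.22833); r₂ = λ·B[:,1] = (+0.27268,+0.83410,+0.47951)
r₃ = r₁×r₂ = (+0.10345,-0.52093,+0.84731); SVD([r₁ r₂ r₃]) → R = UVᵀ:
  R  [+0.95653 +0.27268 +0.10345]
  R  [-0.18144 +0.83410 -0.52093]
  R  [-0.22833 +0.47951 +0.84731]
t = (+0.17751, -0.08948, +0.68914) m
tr R = 2.637934; θ = arccos((tr R − 1)/2) = 0.611188 rad = 35.018°
axis k = ((R−Rᵀ)₃₂, (R−Rᵀ)₁₃, (R−Rᵀ)₂₁) / (2 sinθ) = (+0.871704, +0.289085, -0.395680)
rvec = θ·k = (+0.532775, +0.176685, -0.241835)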